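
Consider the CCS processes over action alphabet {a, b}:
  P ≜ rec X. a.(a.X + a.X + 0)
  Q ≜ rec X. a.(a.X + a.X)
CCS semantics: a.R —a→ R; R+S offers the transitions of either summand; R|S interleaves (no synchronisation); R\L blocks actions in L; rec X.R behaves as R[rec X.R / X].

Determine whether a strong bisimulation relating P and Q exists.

YES

P's transition system — 2 states:
  u0 = rec X. a.(a.X + a.X + 0) has moves —a→ u1
  u1 = a.(rec X. a.(a.X + a.X + 0)) + a.(rec X. a.(a.X + a.X + 0)) + 0 has moves —a→ u0
Q's transition system — 2 states:
  v0 = rec X. a.(a.X + a.X) has moves —a→ v1
  v1 = a.(rec X. a.(a.X + a.X)) + a.(rec X. a.(a.X + a.X)) has moves —a→ v0
Bisimilarity quotient blocks:
  B0 = {u0, u1, v0, v1}
u0 ∈ B0, v0 ∈ B0 → same block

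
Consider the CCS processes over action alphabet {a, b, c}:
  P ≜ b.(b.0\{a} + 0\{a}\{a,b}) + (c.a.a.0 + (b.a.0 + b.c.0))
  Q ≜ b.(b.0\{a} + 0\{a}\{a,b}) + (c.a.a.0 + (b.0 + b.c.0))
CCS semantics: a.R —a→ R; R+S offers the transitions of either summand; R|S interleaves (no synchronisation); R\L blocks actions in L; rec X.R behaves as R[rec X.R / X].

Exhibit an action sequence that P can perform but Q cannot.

P's transition system — 7 states:
  m0 = b.(b.0\{a} + 0\{a}\{a,b}) + (c.a.a.0 + (b.a.0 + b.c.0)) ⊢ =b=> m1, =b=> m2, =b=> m3, =c=> m4
  m1 = a.0 ⊢ =a=> m5
  m2 = b.0\{a} + 0\{a}\{a,b} ⊢ =b=> m6
  m3 = c.0 ⊢ =c=> m5
  m4 = a.a.0 ⊢ =a=> m1
  m5 = 0 ⊢ stopped
  m6 = 0\{a} ⊢ stopped
Q's transition system — 7 states:
  n0 = b.(b.0\{a} + 0\{a}\{a,b}) + (c.a.a.0 + (b.0 + b.c.0)) ⊢ =b=> n1, =b=> n2, =b=> n3, =c=> n4
  n1 = 0 ⊢ stopped
  n2 = b.0\{a} + 0\{a}\{a,b} ⊢ =b=> n5
  n3 = c.0 ⊢ =c=> n1
  n4 = a.a.0 ⊢ =a=> n6
  n5 = 0\{a} ⊢ stopped
  n6 = a.0 ⊢ =a=> n1
Run σ = ⟨ba⟩ on P: start {m0}
  after b @ step 1: {m1, m2, m3}
  after a @ step 2: {m5}
  — P admits the full trace.
Run σ = ⟨ba⟩ on Q: start {n0}
  after b @ step 1: {n1, n2, n3}
  after a @ step 2: ∅  — Q cannot continue

ba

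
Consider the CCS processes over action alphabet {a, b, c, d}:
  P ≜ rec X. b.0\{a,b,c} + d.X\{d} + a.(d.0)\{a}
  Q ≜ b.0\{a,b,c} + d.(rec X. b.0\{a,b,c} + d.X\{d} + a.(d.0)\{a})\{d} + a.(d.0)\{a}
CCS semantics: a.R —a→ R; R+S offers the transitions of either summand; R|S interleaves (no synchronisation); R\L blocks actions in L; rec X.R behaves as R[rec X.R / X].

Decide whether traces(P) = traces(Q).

YES

LTS(P): 7 reachable states
  p0 = rec X. b.0\{a,b,c} + d.X\{d} + a.(d.0)\{a} | ··a··> p1, ··b··> p2, ··d··> p3
  p1 = (d.0)\{a} | ··d··> p4
  p2 = 0\{a,b,c} | deadlocked
  p3 = (rec X. b.0\{a,b,c} + d.X\{d} + a.(d.0)\{a})\{d} | ··a··> p5, ··b··> p6
  p4 = 0\{a} | deadlocked
  p5 = (d.0)\{a}\{d} | deadlocked
  p6 = 0\{a,b,c}\{d} | deadlocked
LTS(Q): 7 reachable states
  q0 = b.0\{a,b,c} + d.(rec X. b.0\{a,b,c} + d.X\{d} + a.(d.0)\{a})\{d} + a.(d.0)\{a} | ··a··> q1, ··b··> q2, ··d··> q3
  q1 = (d.0)\{a} | ··d··> q4
  q2 = 0\{a,b,c} | deadlocked
  q3 = (rec X. b.0\{a,b,c} + d.X\{d} + a.(d.0)\{a})\{d} | ··a··> q5, ··b··> q6
  q4 = 0\{a} | deadlocked
  q5 = (d.0)\{a}\{d} | deadlocked
  q6 = 0\{a,b,c}\{d} | deadlocked
Coarsest stable partition (strong bisimilarity classes):
  B0 = {p0, q0}
  B1 = {p2, p4, p5, p6, q2, q4, q5, q6}
  B2 = {p3, q3}
  B3 = {p1, q1}
p0 ∈ B0, q0 ∈ B0 → same block
Bisimilar ⇒ trace-equivalent.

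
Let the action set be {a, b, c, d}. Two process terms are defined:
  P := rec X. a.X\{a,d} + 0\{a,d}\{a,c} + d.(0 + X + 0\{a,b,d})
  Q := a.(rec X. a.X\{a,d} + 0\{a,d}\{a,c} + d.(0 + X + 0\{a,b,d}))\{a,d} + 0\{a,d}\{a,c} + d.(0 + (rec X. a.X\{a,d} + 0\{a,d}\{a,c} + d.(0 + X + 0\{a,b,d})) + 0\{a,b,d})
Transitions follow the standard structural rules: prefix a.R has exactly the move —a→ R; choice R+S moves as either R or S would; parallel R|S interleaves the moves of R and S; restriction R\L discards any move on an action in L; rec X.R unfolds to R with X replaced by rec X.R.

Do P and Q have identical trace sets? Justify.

P's transition system — 3 states:
  u0 = rec X. a.X\{a,d} + 0\{a,d}\{a,c} + d.(0 + X + 0\{a,b,d}) ⊢ —a→ u1, —d→ u2
  u1 = (rec X. a.X\{a,d} + 0\{a,d}\{a,c} + d.(0 + X + 0\{a,b,d}))\{a,d} ⊢ stopped
  u2 = 0 + (rec X. a.X\{a,d} + 0\{a,d}\{a,c} + d.(0 + X + 0\{a,b,d})) + 0\{a,b,d} ⊢ —a→ u1, —d→ u2
Q's transition system — 3 states:
  v0 = a.(rec X. a.X\{a,d} + 0\{a,d}\{a,c} + d.(0 + X + 0\{a,b,d}))\{a,d} + 0\{a,d}\{a,c} + d.(0 + (rec X. a.X\{a,d} + 0\{a,d}\{a,c} + d.(0 + X + 0\{a,b,d})) + 0\{a,b,d}) ⊢ —a→ v1, —d→ v2
  v1 = (rec X. a.X\{a,d} + 0\{a,d}\{a,c} + d.(0 + X + 0\{a,b,d}))\{a,d} ⊢ stopped
  v2 = 0 + (rec X. a.X\{a,d} + 0\{a,d}\{a,c} + d.(0 + X + 0\{a,b,d})) + 0\{a,b,d} ⊢ —a→ v1, —d→ v2
Coarsest stable partition (strong bisimilarity classes):
  B0 = {u0, u2, v0, v2}
  B1 = {u1, v1}
u0 ∈ B0, v0 ∈ B0 → same block
Bisimilar ⇒ trace-equivalent.

trace-equivalent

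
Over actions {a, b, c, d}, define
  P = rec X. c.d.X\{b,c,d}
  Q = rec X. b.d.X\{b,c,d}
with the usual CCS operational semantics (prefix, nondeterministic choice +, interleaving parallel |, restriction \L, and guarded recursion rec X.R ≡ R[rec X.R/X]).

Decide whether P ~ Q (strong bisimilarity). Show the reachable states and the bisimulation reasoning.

not bisimilar

P's transition system — 3 states:
  u0 = rec X. c.d.X\{b,c,d} ⊢ —c→ u1
  u1 = d.(rec X. c.d.X\{b,c,d})\{b,c,d} ⊢ —d→ u2
  u2 = (rec X. c.d.X\{b,c,d})\{b,c,d} ⊢ deadlocked
Q's transition system — 3 states:
  v0 = rec X. b.d.X\{b,c,d} ⊢ —b→ v1
  v1 = d.(rec X. b.d.X\{b,c,d})\{b,c,d} ⊢ —d→ v2
  v2 = (rec X. b.d.X\{b,c,d})\{b,c,d} ⊢ deadlocked
Bisimilarity quotient blocks:
  B0 = {u0}
  B1 = {u1, v1}
  B2 = {u2, v2}
  B3 = {v0}
u0 ∈ B0, v0 ∈ B3 → different blocks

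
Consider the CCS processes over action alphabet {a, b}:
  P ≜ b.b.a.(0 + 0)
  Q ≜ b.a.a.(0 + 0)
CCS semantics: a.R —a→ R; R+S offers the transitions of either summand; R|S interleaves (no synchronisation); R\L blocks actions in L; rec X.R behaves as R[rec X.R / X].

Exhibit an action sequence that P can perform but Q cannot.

LTS(P): 4 reachable states
  s0 = b.b.a.(0 + 0) ⊢ —b→ s1
  s1 = b.a.(0 + 0) ⊢ —b→ s2
  s2 = a.(0 + 0) ⊢ —a→ s3
  s3 = 0 + 0 ⊢ ∅
LTS(Q): 4 reachable states
  t0 = b.a.a.(0 + 0) ⊢ —b→ t1
  t1 = a.a.(0 + 0) ⊢ —a→ t2
  t2 = a.(0 + 0) ⊢ —a→ t3
  t3 = 0 + 0 ⊢ ∅
Executing bb from P (initial set {s0}):
  [1] b ⇒ {s1}
  [2] b ⇒ {s2}
  P completes σ.
Executing bb from Q (initial set {t0}):
  [1] b ⇒ {t1}
  [2] b ⇒ no successor for Q

bb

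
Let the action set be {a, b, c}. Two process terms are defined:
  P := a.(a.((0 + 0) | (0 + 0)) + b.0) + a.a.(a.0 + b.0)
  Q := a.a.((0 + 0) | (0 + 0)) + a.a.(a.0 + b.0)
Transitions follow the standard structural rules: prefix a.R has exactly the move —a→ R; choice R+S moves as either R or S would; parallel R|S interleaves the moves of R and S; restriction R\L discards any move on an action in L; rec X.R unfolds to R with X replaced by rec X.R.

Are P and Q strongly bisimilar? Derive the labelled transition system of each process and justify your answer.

not bisimilar

LTS(P): 6 reachable states
  u0 = a.(a.((0 + 0) | (0 + 0)) + b.0) + a.a.(a.0 + b.0) :: —a→ u1, —a→ u2
  u1 = a.((0 + 0) | (0 + 0)) + b.0 :: —a→ u3, —b→ u4
  u2 = a.(a.0 + b.0) :: —a→ u5
  u3 = (0 + 0) | (0 + 0) :: stopped
  u4 = 0 :: stopped
  u5 = a.0 + b.0 :: —a→ u4, —b→ u4
LTS(Q): 6 reachable states
  v0 = a.a.((0 + 0) | (0 + 0)) + a.a.(a.0 + b.0) :: —a→ v1, —a→ v2
  v1 = a.((0 + 0) | (0 + 0)) :: —a→ v3
  v2 = a.(a.0 + b.0) :: —a→ v4
  v3 = (0 + 0) | (0 + 0) :: stopped
  v4 = a.0 + b.0 :: —a→ v5, —b→ v5
  v5 = 0 :: stopped
Coarsest stable partition (strong bisimilarity classes):
  B0 = {u0}
  B1 = {u2, v2}
  B2 = {u1, u5, v4}
  B3 = {u3, u4, v3, v5}
  B4 = {v0}
  B5 = {v1}
u0 ∈ B0, v0 ∈ B4 → different blocks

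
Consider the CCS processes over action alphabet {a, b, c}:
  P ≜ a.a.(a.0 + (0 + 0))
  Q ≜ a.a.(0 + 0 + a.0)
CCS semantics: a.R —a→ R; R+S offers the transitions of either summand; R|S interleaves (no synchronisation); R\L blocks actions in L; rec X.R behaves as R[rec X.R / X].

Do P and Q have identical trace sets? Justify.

Reachable graph of P (4 states):
  u0 = a.a.(a.0 + (0 + 0)) has moves --a--▸ u1
  u1 = a.(a.0 + (0 + 0)) has moves --a--▸ u2
  u2 = a.0 + (0 + 0) has moves --a--▸ u3
  u3 = 0 has moves ·
Reachable graph of Q (4 states):
  v0 = a.a.(0 + 0 + a.0) has moves --a--▸ v1
  v1 = a.(0 + 0 + a.0) has moves --a--▸ v2
  v2 = 0 + 0 + a.0 has moves --a--▸ v3
  v3 = 0 has moves ·
Bisimilarity quotient blocks:
  B0 = {u0, v0}
  B1 = {u1, v1}
  B2 = {u2, v2}
  B3 = {u3, v3}
u0 ∈ B0, v0 ∈ B0 → same block
Bisimilar ⇒ trace-equivalent.

traces(P) = traces(Q)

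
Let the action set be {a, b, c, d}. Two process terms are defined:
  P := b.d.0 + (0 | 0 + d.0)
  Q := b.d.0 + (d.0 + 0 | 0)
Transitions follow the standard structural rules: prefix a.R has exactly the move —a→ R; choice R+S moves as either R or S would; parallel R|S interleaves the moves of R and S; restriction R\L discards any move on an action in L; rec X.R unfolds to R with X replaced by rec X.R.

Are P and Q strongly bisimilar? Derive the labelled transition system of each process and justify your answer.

P ~ Q

Reachable graph of P (3 states):
  s0 = b.d.0 + (0 | 0 + d.0) | ··b··> s1, ··d··> s2
  s1 = d.0 | ··d··> s2
  s2 = 0 | (no moves)
Reachable graph of Q (3 states):
  t0 = b.d.0 + (d.0 + 0 | 0) | ··b··> t1, ··d··> t2
  t1 = d.0 | ··d··> t2
  t2 = 0 | (no moves)
Coarsest stable partition (strong bisimilarity classes):
  B0 = {s0, t0}
  B1 = {s2, t2}
  B2 = {s1, t1}
s0 ∈ B0, t0 ∈ B0 → same block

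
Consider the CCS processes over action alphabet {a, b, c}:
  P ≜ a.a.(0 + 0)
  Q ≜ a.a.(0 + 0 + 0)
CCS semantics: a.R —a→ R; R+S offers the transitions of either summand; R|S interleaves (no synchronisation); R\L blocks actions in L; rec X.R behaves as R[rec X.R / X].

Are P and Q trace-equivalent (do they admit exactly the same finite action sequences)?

LTS(P): 3 reachable states
  m0 = a.a.(0 + 0) ⊢ ··a··> m1
  m1 = a.(0 + 0) ⊢ ··a··> m2
  m2 = 0 + 0 ⊢ (no moves)
LTS(Q): 3 reachable states
  n0 = a.a.(0 + 0 + 0) ⊢ ··a··> n1
  n1 = a.(0 + 0 + 0) ⊢ ··a··> n2
  n2 = 0 + 0 + 0 ⊢ (no moves)
Partition-refinement fixed point:
  B0 = {m0, n0}
  B1 = {m1, n1}
  B2 = {m2, n2}
m0 ∈ B0, n0 ∈ B0 → same block
Bisimilar ⇒ trace-equivalent.

YES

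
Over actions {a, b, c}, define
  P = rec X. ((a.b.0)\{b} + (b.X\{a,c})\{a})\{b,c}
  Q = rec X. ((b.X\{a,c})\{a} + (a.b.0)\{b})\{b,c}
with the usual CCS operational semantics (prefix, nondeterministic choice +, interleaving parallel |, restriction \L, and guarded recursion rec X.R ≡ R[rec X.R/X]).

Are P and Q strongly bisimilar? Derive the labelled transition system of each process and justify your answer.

Reachable graph of P (2 states):
  u0 = rec X. ((a.b.0)\{b} + (b.X\{a,c})\{a})\{b,c} | ··a··> u1
  u1 = (b.0)\{b}\{b,c} | (no moves)
Reachable graph of Q (2 states):
  v0 = rec X. ((b.X\{a,c})\{a} + (a.b.0)\{b})\{b,c} | ··a··> v1
  v1 = (b.0)\{b}\{b,c} | (no moves)
Bisimilarity quotient blocks:
  B0 = {u0, v0}
  B1 = {u1, v1}
u0 ∈ B0, v0 ∈ B0 → same block

bisimilar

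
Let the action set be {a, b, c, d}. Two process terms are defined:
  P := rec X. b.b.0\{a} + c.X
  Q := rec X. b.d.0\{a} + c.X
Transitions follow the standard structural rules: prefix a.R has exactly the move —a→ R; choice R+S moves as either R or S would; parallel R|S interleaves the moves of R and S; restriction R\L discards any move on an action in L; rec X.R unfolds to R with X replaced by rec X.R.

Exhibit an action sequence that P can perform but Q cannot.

Reachable graph of P (3 states):
  m0 = rec X. b.b.0\{a} + c.X :: —b→ m1, —c→ m0
  m1 = b.0\{a} :: —b→ m2
  m2 = 0\{a} :: (no moves)
Reachable graph of Q (3 states):
  n0 = rec X. b.d.0\{a} + c.X :: —b→ n1, —c→ n0
  n1 = d.0\{a} :: —d→ n2
  n2 = 0\{a} :: (no moves)
Run σ = ⟨bb⟩ on P: start {m0}
  [1] b ⇒ {m1}
  [2] b ⇒ {m2}
  — P admits the full trace.
Run σ = ⟨bb⟩ on Q: start {n0}
  [1] b ⇒ {n1}
  [2] b ⇒ ∅ (Q stuck)

bb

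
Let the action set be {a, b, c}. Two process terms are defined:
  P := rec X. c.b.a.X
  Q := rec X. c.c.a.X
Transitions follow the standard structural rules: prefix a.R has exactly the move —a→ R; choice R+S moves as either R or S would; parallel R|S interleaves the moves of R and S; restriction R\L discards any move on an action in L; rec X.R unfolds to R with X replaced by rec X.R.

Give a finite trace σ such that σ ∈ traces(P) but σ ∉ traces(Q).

Reachable graph of P (3 states):
  u0 = rec X. c.b.a.X has moves —c→ u1
  u1 = b.a.(rec X. c.b.a.X) has moves —b→ u2
  u2 = a.(rec X. c.b.a.X) has moves —a→ u0
Reachable graph of Q (3 states):
  v0 = rec X. c.c.a.X has moves —c→ v1
  v1 = c.a.(rec X. c.c.a.X) has moves —c→ v2
  v2 = a.(rec X. c.c.a.X) has moves —a→ v0
Run σ = ⟨cb⟩ on P: start {u0}
  step 1 (c): {u1}
  step 2 (b): {u2}
  — P admits the full trace.
Run σ = ⟨cb⟩ on Q: start {v0}
  step 1 (c): {v1}
  step 2 (b): ∅  — Q cannot continue

cb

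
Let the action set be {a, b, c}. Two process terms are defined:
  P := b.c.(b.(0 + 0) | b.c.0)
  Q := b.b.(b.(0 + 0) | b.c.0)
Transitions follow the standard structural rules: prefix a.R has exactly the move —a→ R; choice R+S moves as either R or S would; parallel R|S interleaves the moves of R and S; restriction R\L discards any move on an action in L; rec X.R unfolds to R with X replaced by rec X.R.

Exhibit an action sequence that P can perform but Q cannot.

bc

LTS(P): 8 reachable states
  p0 = b.c.(b.(0 + 0) | b.c.0) | ··b··> p1
  p1 = c.(b.(0 + 0) | b.c.0) | ··c··> p2
  p2 = b.(0 + 0) | b.c.0 | ··b··> p3, ··b··> p4
  p3 = (0 + 0) | b.c.0 | ··b··> p5
  p4 = b.(0 + 0) | c.0 | ··b··> p5, ··c··> p6
  p5 = (0 + 0) | c.0 | ··c··> p7
  p6 = b.(0 + 0) | 0 | ··b··> p7
  p7 = (0 + 0) | 0 | stopped
LTS(Q): 8 reachable states
  q0 = b.b.(b.(0 + 0) | b.c.0) | ··b··> q1
  q1 = b.(b.(0 + 0) | b.c.0) | ··b··> q2
  q2 = b.(0 + 0) | b.c.0 | ··b··> q3, ··b··> q4
  q3 = (0 + 0) | b.c.0 | ··b··> q5
  q4 = b.(0 + 0) | c.0 | ··b··> q5, ··c··> q6
  q5 = (0 + 0) | c.0 | ··c··> q7
  q6 = b.(0 + 0) | 0 | ··b··> q7
  q7 = (0 + 0) | 0 | stopped
Trace ⟨bc⟩ through P, begin at {p0}:
  [1] b ⇒ {p1}
  [2] c ⇒ {p2}
  P completes σ.
Trace ⟨bc⟩ through Q, begin at {q0}:
  [1] b ⇒ {q1}
  [2] c ⇒ ∅ (Q stuck)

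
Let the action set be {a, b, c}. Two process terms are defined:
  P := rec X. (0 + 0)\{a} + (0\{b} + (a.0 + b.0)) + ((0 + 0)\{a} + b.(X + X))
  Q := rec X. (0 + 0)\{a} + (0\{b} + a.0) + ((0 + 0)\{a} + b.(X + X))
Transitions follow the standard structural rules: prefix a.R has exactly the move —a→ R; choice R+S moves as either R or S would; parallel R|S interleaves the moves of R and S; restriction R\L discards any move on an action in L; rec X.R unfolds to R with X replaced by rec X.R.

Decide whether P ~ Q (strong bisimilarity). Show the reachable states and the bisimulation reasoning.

not bisimilar

P's transition system — 3 states:
  m0 = rec X. (0 + 0)\{a} + (0\{b} + (a.0 + b.0)) + ((0 + 0)\{a} + b.(X + X)) → —a→ m1, —b→ m1, —b→ m2
  m1 = 0 → (no moves)
  m2 = (rec X. (0 + 0)\{a} + (0\{b} + (a.0 + b.0)) + ((0 + 0)\{a} + b.(X + X))) + (rec X. (0 + 0)\{a} + (0\{b} + (a.0 + b.0)) + ((0 + 0)\{a} + b.(X + X))) → —a→ m1, —b→ m1, —b→ m2
Q's transition system — 3 states:
  n0 = rec X. (0 + 0)\{a} + (0\{b} + a.0) + ((0 + 0)\{a} + b.(X + X)) → —a→ n1, —b→ n2
  n1 = 0 → (no moves)
  n2 = (rec X. (0 + 0)\{a} + (0\{b} + a.0) + ((0 + 0)\{a} + b.(X + X))) + (rec X. (0 + 0)\{a} + (0\{b} + a.0) + ((0 + 0)\{a} + b.(X + X))) → —a→ n1, —b→ n2
Coarsest stable partition (strong bisimilarity classes):
  B0 = {m0, m2}
  B1 = {m1, n1}
  B2 = {n0, n2}
m0 ∈ B0, n0 ∈ B2 → different blocks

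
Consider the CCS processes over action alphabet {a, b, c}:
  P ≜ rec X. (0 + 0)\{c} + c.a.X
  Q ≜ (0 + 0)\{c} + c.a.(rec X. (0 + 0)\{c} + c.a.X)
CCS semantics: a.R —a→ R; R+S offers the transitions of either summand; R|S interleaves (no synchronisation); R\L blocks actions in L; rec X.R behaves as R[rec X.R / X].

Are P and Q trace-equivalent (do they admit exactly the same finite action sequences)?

YES

Reachable graph of P (2 states):
  u0 = rec X. (0 + 0)\{c} + c.a.X → -c-> u1
  u1 = a.(rec X. (0 + 0)\{c} + c.a.X) → -a-> u0
Reachable graph of Q (3 states):
  v0 = (0 + 0)\{c} + c.a.(rec X. (0 + 0)\{c} + c.a.X) → -c-> v1
  v1 = a.(rec X. (0 + 0)\{c} + c.a.X) → -a-> v2
  v2 = rec X. (0 + 0)\{c} + c.a.X → -c-> v1
Coarsest stable partition (strong bisimilarity classes):
  B0 = {u0, v0, v2}
  B1 = {u1, v1}
u0 ∈ B0, v0 ∈ B0 → same block
Bisimilar ⇒ trace-equivalent.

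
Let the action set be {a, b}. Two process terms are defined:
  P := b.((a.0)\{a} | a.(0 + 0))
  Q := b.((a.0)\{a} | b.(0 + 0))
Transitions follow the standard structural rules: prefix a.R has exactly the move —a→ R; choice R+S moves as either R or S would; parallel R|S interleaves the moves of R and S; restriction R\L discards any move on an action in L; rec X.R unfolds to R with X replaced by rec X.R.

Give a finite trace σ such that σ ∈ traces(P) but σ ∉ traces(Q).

P's transition system — 3 states:
  s0 = b.((a.0)\{a} | a.(0 + 0)) | ··b··> s1
  s1 = (a.0)\{a} | a.(0 + 0) | ··a··> s2
  s2 = (a.0)\{a} | (0 + 0) | ·
Q's transition system — 3 states:
  t0 = b.((a.0)\{a} | b.(0 + 0)) | ··b··> t1
  t1 = (a.0)\{a} | b.(0 + 0) | ··b··> t2
  t2 = (a.0)\{a} | (0 + 0) | ·
Executing ba from P (initial set {s0}):
  after b @ step 1: {s1}
  after a @ step 2: {s2}
  P completes σ.
Executing ba from Q (initial set {t0}):
  after b @ step 1: {t1}
  after a @ step 2: ∅ (Q stuck)

ba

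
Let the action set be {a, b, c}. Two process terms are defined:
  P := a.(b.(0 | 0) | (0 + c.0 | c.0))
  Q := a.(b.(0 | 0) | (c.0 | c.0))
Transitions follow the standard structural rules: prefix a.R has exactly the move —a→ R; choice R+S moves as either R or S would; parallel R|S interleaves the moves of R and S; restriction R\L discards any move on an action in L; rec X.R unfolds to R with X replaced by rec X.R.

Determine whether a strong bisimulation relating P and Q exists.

Reachable graph of P (9 states):
  s0 = a.(b.(0 | 0) | (0 + c.0 | c.0)) has moves ··a··> s1
  s1 = b.(0 | 0) | (0 + c.0 | c.0) has moves ··b··> s2, ··c··> s3, ··c··> s4
  s2 = 0 | 0 | (0 + c.0 | c.0) has moves ··c··> s5, ··c··> s6
  s3 = b.(0 | 0) | (0 | c.0) has moves ··b··> s5, ··c··> s7
  s4 = b.(0 | 0) | (c.0 | 0) has moves ··b··> s6, ··c··> s7
  s5 = 0 | 0 | (0 | c.0) has moves ··c··> s8
  s6 = 0 | 0 | (c.0 | 0) has moves ··c··> s8
  s7 = b.(0 | 0) | (0 | 0) has moves ··b··> s8
  s8 = 0 | 0 | (0 | 0) has moves ·
Reachable graph of Q (9 states):
  t0 = a.(b.(0 | 0) | (c.0 | c.0)) has moves ··a··> t1
  t1 = b.(0 | 0) | (c.0 | c.0) has moves ··b··> t2, ··c··> t3, ··c··> t4
  t2 = 0 | 0 | (c.0 | c.0) has moves ··c··> t5, ··c··> t6
  t3 = b.(0 | 0) | (0 | c.0) has moves ··b··> t5, ··c··> t7
  t4 = b.(0 | 0) | (c.0 | 0) has moves ··b··> t6, ··c··> t7
  t5 = 0 | 0 | (0 | c.0) has moves ··c··> t8
  t6 = 0 | 0 | (c.0 | 0) has moves ··c··> t8
  t7 = b.(0 | 0) | (0 | 0) has moves ··b··> t8
  t8 = 0 | 0 | (0 | 0) has moves ·
Partition-refinement fixed point:
  B0 = {s0, t0}
  B1 = {s1, t1}
  B2 = {s2, t2}
  B3 = {s5, s6, t5, t6}
  B4 = {s8, t8}
  B5 = {s3, s4, t3, t4}
  B6 = {s7, t7}
s0 ∈ B0, t0 ∈ B0 → same block

YES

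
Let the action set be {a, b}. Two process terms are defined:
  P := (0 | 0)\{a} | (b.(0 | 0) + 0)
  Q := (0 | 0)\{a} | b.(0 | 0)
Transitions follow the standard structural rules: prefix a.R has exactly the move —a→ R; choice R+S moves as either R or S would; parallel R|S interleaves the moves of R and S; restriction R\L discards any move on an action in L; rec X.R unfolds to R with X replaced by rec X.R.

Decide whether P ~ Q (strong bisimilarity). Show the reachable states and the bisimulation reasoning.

LTS(P): 2 reachable states
  u0 = (0 | 0)\{a} | (b.(0 | 0) + 0) ⊢ -b-> u1
  u1 = (0 | 0)\{a} | (0 | 0) ⊢ ∅
LTS(Q): 2 reachable states
  v0 = (0 | 0)\{a} | b.(0 | 0) ⊢ -b-> v1
  v1 = (0 | 0)\{a} | (0 | 0) ⊢ ∅
Coarsest stable partition (strong bisimilarity classes):
  B0 = {u0, v0}
  B1 = {u1, v1}
u0 ∈ B0, v0 ∈ B0 → same block

bisimilar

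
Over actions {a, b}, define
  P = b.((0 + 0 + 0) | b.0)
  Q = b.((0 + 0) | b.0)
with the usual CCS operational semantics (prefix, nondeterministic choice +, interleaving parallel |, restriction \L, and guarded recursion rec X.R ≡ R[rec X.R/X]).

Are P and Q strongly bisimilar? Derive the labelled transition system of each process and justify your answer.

bisimilar

P's transition system — 3 states:
  u0 = b.((0 + 0 + 0) | b.0) has moves =b=> u1
  u1 = (0 + 0 + 0) | b.0 has moves =b=> u2
  u2 = (0 + 0 + 0) | 0 has moves (no moves)
Q's transition system — 3 states:
  v0 = b.((0 + 0) | b.0) has moves =b=> v1
  v1 = (0 + 0) | b.0 has moves =b=> v2
  v2 = (0 + 0) | 0 has moves (no moves)
Partition-refinement fixed point:
  B0 = {u0, v0}
  B1 = {u1, v1}
  B2 = {u2, v2}
u0 ∈ B0, v0 ∈ B0 → same block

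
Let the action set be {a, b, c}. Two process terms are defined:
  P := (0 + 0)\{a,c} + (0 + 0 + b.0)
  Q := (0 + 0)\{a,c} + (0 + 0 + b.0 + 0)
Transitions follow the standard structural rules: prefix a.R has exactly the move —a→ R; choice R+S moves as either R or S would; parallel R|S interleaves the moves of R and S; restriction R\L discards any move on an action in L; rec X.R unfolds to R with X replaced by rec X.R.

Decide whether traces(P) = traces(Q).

Reachable graph of P (2 states):
  s0 = (0 + 0)\{a,c} + (0 + 0 + b.0) | —b→ s1
  s1 = 0 | stopped
Reachable graph of Q (2 states):
  t0 = (0 + 0)\{a,c} + (0 + 0 + b.0 + 0) | —b→ t1
  t1 = 0 | stopped
Partition-refinement fixed point:
  B0 = {s0, t0}
  B1 = {s1, t1}
s0 ∈ B0, t0 ∈ B0 → same block
Bisimilar ⇒ trace-equivalent.

YES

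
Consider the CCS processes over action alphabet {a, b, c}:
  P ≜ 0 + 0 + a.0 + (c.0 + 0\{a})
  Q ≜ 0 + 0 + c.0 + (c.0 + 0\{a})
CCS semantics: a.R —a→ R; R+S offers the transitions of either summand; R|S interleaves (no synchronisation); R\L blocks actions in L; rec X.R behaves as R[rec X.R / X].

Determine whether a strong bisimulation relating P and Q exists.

P ≁ Q

P's transition system — 2 states:
  s0 = 0 + 0 + a.0 + (c.0 + 0\{a}) → =a=> s1, =c=> s1
  s1 = 0 → deadlocked
Q's transition system — 2 states:
  t0 = 0 + 0 + c.0 + (c.0 + 0\{a}) → =c=> t1
  t1 = 0 → deadlocked
Bisimilarity quotient blocks:
  B0 = {s0}
  B1 = {s1, t1}
  B2 = {t0}
s0 ∈ B0, t0 ∈ B2 → different blocks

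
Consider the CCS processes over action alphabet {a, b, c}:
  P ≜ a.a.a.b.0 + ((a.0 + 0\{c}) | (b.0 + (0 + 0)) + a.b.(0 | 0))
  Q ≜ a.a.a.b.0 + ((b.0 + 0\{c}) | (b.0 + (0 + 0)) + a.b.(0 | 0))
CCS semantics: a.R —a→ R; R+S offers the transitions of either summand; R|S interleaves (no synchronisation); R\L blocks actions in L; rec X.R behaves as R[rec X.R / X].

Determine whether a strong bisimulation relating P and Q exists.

P ≁ Q

Reachable graph of P (9 states):
  p0 = a.a.a.b.0 + ((a.0 + 0\{c}) | (b.0 + (0 + 0)) + a.b.(0 | 0)) ⊢ -a-> p1, -a-> p2, -a-> p3, -b-> p4
  p1 = 0 | (b.0 + (0 + 0)) ⊢ -b-> p5
  p2 = a.a.b.0 ⊢ -a-> p6
  p3 = b.(0 | 0) ⊢ -b-> p5
  p4 = (a.0 + 0\{c}) | 0 ⊢ -a-> p5
  p5 = 0 | 0 ⊢ deadlocked
  p6 = a.b.0 ⊢ -a-> p7
  p7 = b.0 ⊢ -b-> p8
  p8 = 0 ⊢ deadlocked
Reachable graph of Q (9 states):
  q0 = a.a.a.b.0 + ((b.0 + 0\{c}) | (b.0 + (0 + 0)) + a.b.(0 | 0)) ⊢ -a-> q1, -a-> q2, -b-> q3, -b-> q4
  q1 = a.a.b.0 ⊢ -a-> q5
  q2 = b.(0 | 0) ⊢ -b-> q6
  q3 = (b.0 + 0\{c}) | 0 ⊢ -b-> q6
  q4 = 0 | (b.0 + (0 + 0)) ⊢ -b-> q6
  q5 = a.b.0 ⊢ -a-> q7
  q6 = 0 | 0 ⊢ deadlocked
  q7 = b.0 ⊢ -b-> q8
  q8 = 0 ⊢ deadlocked
Coarsest stable partition (strong bisimilarity classes):
  B0 = {p0}
  B1 = {p4}
  B2 = {p5, p8, q6, q8}
  B3 = {p1, p3, p7, q2, q3, q4, q7}
  B4 = {p2, q1}
  B5 = {p6, q5}
  B6 = {q0}
p0 ∈ B0, q0 ∈ B6 → different blocks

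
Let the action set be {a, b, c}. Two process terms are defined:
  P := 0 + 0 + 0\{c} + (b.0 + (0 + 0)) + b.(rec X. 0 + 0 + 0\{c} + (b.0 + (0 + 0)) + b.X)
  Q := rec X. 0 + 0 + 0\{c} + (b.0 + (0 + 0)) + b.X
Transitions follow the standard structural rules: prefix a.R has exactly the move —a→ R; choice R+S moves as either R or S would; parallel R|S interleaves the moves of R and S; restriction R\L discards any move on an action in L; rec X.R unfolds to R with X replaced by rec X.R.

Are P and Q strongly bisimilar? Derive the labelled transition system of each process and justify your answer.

bisimilar

LTS(P): 3 reachable states
  m0 = 0 + 0 + 0\{c} + (b.0 + (0 + 0)) + b.(rec X. 0 + 0 + 0\{c} + (b.0 + (0 + 0)) + b.X) | -b-> m1, -b-> m2
  m1 = 0 | (no moves)
  m2 = rec X. 0 + 0 + 0\{c} + (b.0 + (0 + 0)) + b.X | -b-> m1, -b-> m2
LTS(Q): 2 reachable states
  n0 = rec X. 0 + 0 + 0\{c} + (b.0 + (0 + 0)) + b.X | -b-> n0, -b-> n1
  n1 = 0 | (no moves)
Coarsest stable partition (strong bisimilarity classes):
  B0 = {m0, m2, n0}
  B1 = {m1, n1}
m0 ∈ B0, n0 ∈ B0 → same block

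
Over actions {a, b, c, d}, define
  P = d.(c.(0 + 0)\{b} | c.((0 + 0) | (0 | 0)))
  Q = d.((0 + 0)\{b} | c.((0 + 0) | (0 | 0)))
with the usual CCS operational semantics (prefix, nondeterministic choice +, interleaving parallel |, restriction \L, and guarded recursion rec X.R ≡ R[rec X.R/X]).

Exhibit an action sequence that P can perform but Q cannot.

Reachable graph of P (5 states):
  s0 = d.(c.(0 + 0)\{b} | c.((0 + 0) | (0 | 0))) → -d-> s1
  s1 = c.(0 + 0)\{b} | c.((0 + 0) | (0 | 0)) → -c-> s2, -c-> s3
  s2 = (0 + 0)\{b} | c.((0 + 0) | (0 | 0)) → -c-> s4
  s3 = c.(0 + 0)\{b} | ((0 + 0) | (0 | 0)) → -c-> s4
  s4 = (0 + 0)\{b} | ((0 + 0) | (0 | 0)) → deadlocked
Reachable graph of Q (3 states):
  t0 = d.((0 + 0)\{b} | c.((0 + 0) | (0 | 0))) → -d-> t1
  t1 = (0 + 0)\{b} | c.((0 + 0) | (0 | 0)) → -c-> t2
  t2 = (0 + 0)\{b} | ((0 + 0) | (0 | 0)) → deadlocked
Trace ⟨dcc⟩ through P, begin at {s0}:
  after d @ step 1: {s1}
  after c @ step 2: {s2, s3}
  after c @ step 3: {s4}
  P completes σ.
Trace ⟨dcc⟩ through Q, begin at {t0}:
  after d @ step 1: {t1}
  after c @ step 2: {t2}
  after c @ step 3: no successor for Q

dcc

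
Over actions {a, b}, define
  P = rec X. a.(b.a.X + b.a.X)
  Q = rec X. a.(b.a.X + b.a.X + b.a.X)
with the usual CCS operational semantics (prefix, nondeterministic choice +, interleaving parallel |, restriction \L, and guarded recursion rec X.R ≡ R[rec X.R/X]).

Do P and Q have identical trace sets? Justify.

P's transition system — 3 states:
  m0 = rec X. a.(b.a.X + b.a.X) :: —a→ m1
  m1 = b.a.(rec X. a.(b.a.X + b.a.X)) + b.a.(rec X. a.(b.a.X + b.a.X)) :: —b→ m2
  m2 = a.(rec X. a.(b.a.X + b.a.X)) :: —a→ m0
Q's transition system — 3 states:
  n0 = rec X. a.(b.a.X + b.a.X + b.a.X) :: —a→ n1
  n1 = b.a.(rec X. a.(b.a.X + b.a.X + b.a.X)) + b.a.(rec X. a.(b.a.X + b.a.X + b.a.X)) + b.a.(rec X. a.(b.a.X + b.a.X + b.a.X)) :: —b→ n2
  n2 = a.(rec X. a.(b.a.X + b.a.X + b.a.X)) :: —a→ n0
Bisimilarity quotient blocks:
  B0 = {m0, n0}
  B1 = {m1, n1}
  B2 = {m2, n2}
m0 ∈ B0, n0 ∈ B0 → same block
Bisimilar ⇒ trace-equivalent.

trace-equivalent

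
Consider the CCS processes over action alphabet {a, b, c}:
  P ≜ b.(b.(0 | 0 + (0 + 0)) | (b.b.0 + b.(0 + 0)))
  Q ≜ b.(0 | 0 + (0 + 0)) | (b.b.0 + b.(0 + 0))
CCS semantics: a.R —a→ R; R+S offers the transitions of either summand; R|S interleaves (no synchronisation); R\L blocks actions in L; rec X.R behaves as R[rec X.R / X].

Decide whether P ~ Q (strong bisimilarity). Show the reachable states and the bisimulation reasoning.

LTS(P): 9 reachable states
  p0 = b.(b.(0 | 0 + (0 + 0)) | (b.b.0 + b.(0 + 0))) → -b-> p1
  p1 = b.(0 | 0 + (0 + 0)) | (b.b.0 + b.(0 + 0)) → -b-> p2, -b-> p3, -b-> p4
  p2 = (0 | 0 + (0 + 0)) | (b.b.0 + b.(0 + 0)) → -b-> p5, -b-> p6
  p3 = b.(0 | 0 + (0 + 0)) | (0 + 0) → -b-> p5
  p4 = b.(0 | 0 + (0 + 0)) | b.0 → -b-> p6, -b-> p7
  p5 = (0 | 0 + (0 + 0)) | (0 + 0) → deadlocked
  p6 = (0 | 0 + (0 + 0)) | b.0 → -b-> p8
  p7 = b.(0 | 0 + (0 + 0)) | 0 → -b-> p8
  p8 = (0 | 0 + (0 + 0)) | 0 → deadlocked
LTS(Q): 8 reachable states
  q0 = b.(0 | 0 + (0 + 0)) | (b.b.0 + b.(0 + 0)) → -b-> q1, -b-> q2, -b-> q3
  q1 = (0 | 0 + (0 + 0)) | (b.b.0 + b.(0 + 0)) → -b-> q4, -b-> q5
  q2 = b.(0 | 0 + (0 + 0)) | (0 + 0) → -b-> q4
  q3 = b.(0 | 0 + (0 + 0)) | b.0 → -b-> q5, -b-> q6
  q4 = (0 | 0 + (0 + 0)) | (0 + 0) → deadlocked
  q5 = (0 | 0 + (0 + 0)) | b.0 → -b-> q7
  q6 = b.(0 | 0 + (0 + 0)) | 0 → -b-> q7
  q7 = (0 | 0 + (0 + 0)) | 0 → deadlocked
Coarsest stable partition (strong bisimilarity classes):
  B0 = {p0}
  B1 = {p1, q0}
  B2 = {p4, q3}
  B3 = {p3, p6, p7, q2, q5, q6}
  B4 = {p5, p8, q4, q7}
  B5 = {p2, q1}
p0 ∈ B0, q0 ∈ B1 → different blocks

not bisimilar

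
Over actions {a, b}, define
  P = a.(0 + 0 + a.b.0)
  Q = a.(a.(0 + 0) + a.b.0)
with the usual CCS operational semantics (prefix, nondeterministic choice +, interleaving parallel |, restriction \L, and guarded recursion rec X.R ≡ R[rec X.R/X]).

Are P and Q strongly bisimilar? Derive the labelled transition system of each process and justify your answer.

P ≁ Q

P's transition system — 4 states:
  p0 = a.(0 + 0 + a.b.0) :: --a--▸ p1
  p1 = 0 + 0 + a.b.0 :: --a--▸ p2
  p2 = b.0 :: --b--▸ p3
  p3 = 0 :: ·
Q's transition system — 5 states:
  q0 = a.(a.(0 + 0) + a.b.0) :: --a--▸ q1
  q1 = a.(0 + 0) + a.b.0 :: --a--▸ q2, --a--▸ q3
  q2 = 0 + 0 :: ·
  q3 = b.0 :: --b--▸ q4
  q4 = 0 :: ·
Bisimilarity quotient blocks:
  B0 = {p0}
  B1 = {p1}
  B2 = {p2, q3}
  B3 = {p3, q2, q4}
  B4 = {q0}
  B5 = {q1}
p0 ∈ B0, q0 ∈ B4 → different blocks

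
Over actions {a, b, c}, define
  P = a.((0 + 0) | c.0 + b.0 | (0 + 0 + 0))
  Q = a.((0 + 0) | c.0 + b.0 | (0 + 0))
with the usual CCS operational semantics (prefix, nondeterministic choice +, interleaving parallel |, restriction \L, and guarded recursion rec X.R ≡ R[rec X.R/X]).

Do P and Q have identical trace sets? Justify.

LTS(P): 4 reachable states
  u0 = a.((0 + 0) | c.0 + b.0 | (0 + 0 + 0)) ⊢ —a→ u1
  u1 = (0 + 0) | c.0 + b.0 | (0 + 0 + 0) ⊢ —b→ u2, —c→ u3
  u2 = 0 | (0 + 0 + 0) ⊢ ∅
  u3 = (0 + 0) | 0 ⊢ ∅
LTS(Q): 4 reachable states
  v0 = a.((0 + 0) | c.0 + b.0 | (0 + 0)) ⊢ —a→ v1
  v1 = (0 + 0) | c.0 + b.0 | (0 + 0) ⊢ —b→ v2, —c→ v3
  v2 = 0 | (0 + 0) ⊢ ∅
  v3 = (0 + 0) | 0 ⊢ ∅
Partition-refinement fixed point:
  B0 = {u0, v0}
  B1 = {u1, v1}
  B2 = {u2, u3, v2, v3}
u0 ∈ B0, v0 ∈ B0 → same block
Bisimilar ⇒ trace-equivalent.

trace-equivalent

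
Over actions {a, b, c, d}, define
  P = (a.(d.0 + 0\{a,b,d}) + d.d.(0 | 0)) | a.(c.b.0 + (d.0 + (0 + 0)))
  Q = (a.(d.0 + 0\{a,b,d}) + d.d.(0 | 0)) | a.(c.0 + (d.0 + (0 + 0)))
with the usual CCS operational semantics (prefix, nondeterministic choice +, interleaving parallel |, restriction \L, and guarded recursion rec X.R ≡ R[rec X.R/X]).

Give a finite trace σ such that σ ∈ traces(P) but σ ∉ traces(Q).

acb

LTS(P): 20 reachable states
  m0 = (a.(d.0 + 0\{a,b,d}) + d.d.(0 | 0)) | a.(c.b.0 + (d.0 + (0 + 0))) ⊢ —a→ m1, —a→ m2, —d→ m3
  m1 = (a.(d.0 + 0\{a,b,d}) + d.d.(0 | 0)) | (c.b.0 + (d.0 + (0 + 0))) ⊢ —a→ m4, —c→ m5, —d→ m6, —d→ m7
  m2 = (d.0 + 0\{a,b,d}) | a.(c.b.0 + (d.0 + (0 + 0))) ⊢ —a→ m4, —d→ m8
  m3 = d.(0 | 0) | a.(c.b.0 + (d.0 + (0 + 0))) ⊢ —a→ m7, —d→ m9
  m4 = (d.0 + 0\{a,b,d}) | (c.b.0 + (d.0 + (0 + 0))) ⊢ —c→ m10, —d→ m11, —d→ m12
  m5 = (a.(d.0 + 0\{a,b,d}) + d.d.(0 | 0)) | b.0 ⊢ —a→ m10, —b→ m6, —d→ m13
  m6 = (a.(d.0 + 0\{a,b,d}) + d.d.(0 | 0)) | 0 ⊢ —a→ m11, —d→ m14
  m7 = d.(0 | 0) | (c.b.0 + (d.0 + (0 + 0))) ⊢ —c→ m13, —d→ m14, —d→ m15
  m8 = 0 | a.(c.b.0 + (d.0 + (0 + 0))) ⊢ —a→ m12
  m9 = 0 | 0 | a.(c.b.0 + (d.0 + (0 + 0))) ⊢ —a→ m15
  m10 = (d.0 + 0\{a,b,d}) | b.0 ⊢ —b→ m11, —d→ m16
  m11 = (d.0 + 0\{a,b,d}) | 0 ⊢ —d→ m17
  m12 = 0 | (c.b.0 + (d.0 + (0 + 0))) ⊢ —c→ m16, —d→ m17
  m13 = d.(0 | 0) | b.0 ⊢ —b→ m14, —d→ m18
  m14 = d.(0 | 0) | 0 ⊢ —d→ m19
  m15 = 0 | 0 | (c.b.0 + (d.0 + (0 + 0))) ⊢ —c→ m18, —d→ m19
  m16 = 0 | b.0 ⊢ —b→ m17
  m17 = 0 | 0 ⊢ stopped
  m18 = 0 | 0 | b.0 ⊢ —b→ m19
  m19 = 0 | 0 | 0 ⊢ stopped
LTS(Q): 15 reachable states
  n0 = (a.(d.0 + 0\{a,b,d}) + d.d.(0 | 0)) | a.(c.0 + (d.0 + (0 + 0))) ⊢ —a→ n1, —a→ n2, —d→ n3
  n1 = (a.(d.0 + 0\{a,b,d}) + d.d.(0 | 0)) | (c.0 + (d.0 + (0 + 0))) ⊢ —a→ n4, —c→ n5, —d→ n5, —d→ n6
  n2 = (d.0 + 0\{a,b,d}) | a.(c.0 + (d.0 + (0 + 0))) ⊢ —a→ n4, —d→ n7
  n3 = d.(0 | 0) | a.(c.0 + (d.0 + (0 + 0))) ⊢ —a→ n6, —d→ n8
  n4 = (d.0 + 0\{a,b,d}) | (c.0 + (d.0 + (0 + 0))) ⊢ —c→ n9, —d→ n10, —d→ n9
  n5 = (a.(d.0 + 0\{a,b,d}) + d.d.(0 | 0)) | 0 ⊢ —a→ n9, —d→ n11
  n6 = d.(0 | 0) | (c.0 + (d.0 + (0 + 0))) ⊢ —c→ n11, —d→ n11, —d→ n12
  n7 = 0 | a.(c.0 + (d.0 + (0 + 0))) ⊢ —a→ n10
  n8 = 0 | 0 | a.(c.0 + (d.0 + (0 + 0))) ⊢ —a→ n12
  n9 = (d.0 + 0\{a,b,d}) | 0 ⊢ —d→ n13
  n10 = 0 | (c.0 + (d.0 + (0 + 0))) ⊢ —c→ n13, —d→ n13
  n11 = d.(0 | 0) | 0 ⊢ —d→ n14
  n12 = 0 | 0 | (c.0 + (d.0 + (0 + 0))) ⊢ —c→ n14, —d→ n14
  n13 = 0 | 0 ⊢ stopped
  n14 = 0 | 0 | 0 ⊢ stopped
Executing acb from P (initial set {m0}):
  [1] a ⇒ {m1, m2}
  [2] c ⇒ {m5}
  [3] b ⇒ {m6}
  — P admits the full trace.
Executing acb from Q (initial set {n0}):
  [1] a ⇒ {n1, n2}
  [2] c ⇒ {n5}
  [3] b ⇒ no successor for Q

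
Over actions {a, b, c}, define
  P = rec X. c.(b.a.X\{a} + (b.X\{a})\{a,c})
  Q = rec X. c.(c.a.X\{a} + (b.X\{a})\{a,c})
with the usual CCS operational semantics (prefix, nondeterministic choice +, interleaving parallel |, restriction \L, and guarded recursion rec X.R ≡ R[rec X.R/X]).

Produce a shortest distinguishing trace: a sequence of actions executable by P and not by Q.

cba

LTS(P): 8 reachable states
  m0 = rec X. c.(b.a.X\{a} + (b.X\{a})\{a,c}) | —c→ m1
  m1 = b.a.(rec X. c.(b.a.X\{a} + (b.X\{a})\{a,c}))\{a} + (b.(rec X. c.(b.a.X\{a} + (b.X\{a})\{a,c}))\{a})\{a,c} | —b→ m2, —b→ m3
  m2 = (rec X. c.(b.a.X\{a} + (b.X\{a})\{a,c}))\{a}\{a,c} | stopped
  m3 = a.(rec X. c.(b.a.X\{a} + (b.X\{a})\{a,c}))\{a} | —a→ m4
  m4 = (rec X. c.(b.a.X\{a} + (b.X\{a})\{a,c}))\{a} | —c→ m5
  m5 = (b.a.(rec X. c.(b.a.X\{a} + (b.X\{a})\{a,c}))\{a} + (b.(rec X. c.(b.a.X\{a} + (b.X\{a})\{a,c}))\{a})\{a,c})\{a} | —b→ m6, —b→ m7
  m6 = (a.(rec X. c.(b.a.X\{a} + (b.X\{a})\{a,c}))\{a})\{a} | stopped
  m7 = (rec X. c.(b.a.X\{a} + (b.X\{a})\{a,c}))\{a}\{a,c}\{a} | stopped
LTS(Q): 8 reachable states
  n0 = rec X. c.(c.a.X\{a} + (b.X\{a})\{a,c}) | —c→ n1
  n1 = c.a.(rec X. c.(c.a.X\{a} + (b.X\{a})\{a,c}))\{a} + (b.(rec X. c.(c.a.X\{a} + (b.X\{a})\{a,c}))\{a})\{a,c} | —b→ n2, —c→ n3
  n2 = (rec X. c.(c.a.X\{a} + (b.X\{a})\{a,c}))\{a}\{a,c} | stopped
  n3 = a.(rec X. c.(c.a.X\{a} + (b.X\{a})\{a,c}))\{a} | —a→ n4
  n4 = (rec X. c.(c.a.X\{a} + (b.X\{a})\{a,c}))\{a} | —c→ n5
  n5 = (c.a.(rec X. c.(c.a.X\{a} + (b.X\{a})\{a,c}))\{a} + (b.(rec X. c.(c.a.X\{a} + (b.X\{a})\{a,c}))\{a})\{a,c})\{a} | —b→ n6, —c→ n7
  n6 = (rec X. c.(c.a.X\{a} + (b.X\{a})\{a,c}))\{a}\{a,c}\{a} | stopped
  n7 = (a.(rec X. c.(c.a.X\{a} + (b.X\{a})\{a,c}))\{a})\{a} | stopped
Run σ = ⟨cba⟩ on P: start {m0}
  step 1 (c): {m1}
  step 2 (b): {m2, m3}
  step 3 (a): {m4}
  ✓ P
Run σ = ⟨cba⟩ on Q: start {n0}
  step 1 (c): {n1}
  step 2 (b): {n2}
  step 3 (a): ∅ (Q stuck)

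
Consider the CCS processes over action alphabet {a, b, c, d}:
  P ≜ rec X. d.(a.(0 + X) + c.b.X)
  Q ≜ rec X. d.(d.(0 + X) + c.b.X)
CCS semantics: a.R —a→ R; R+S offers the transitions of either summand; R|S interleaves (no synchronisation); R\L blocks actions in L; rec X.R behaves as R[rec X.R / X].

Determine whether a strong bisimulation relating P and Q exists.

not bisimilar

P's transition system — 4 states:
  m0 = rec X. d.(a.(0 + X) + c.b.X) → ··d··> m1
  m1 = a.(0 + (rec X. d.(a.(0 + X) + c.b.X))) + c.b.(rec X. d.(a.(0 + X) + c.b.X)) → ··a··> m2, ··c··> m3
  m2 = 0 + (rec X. d.(a.(0 + X) + c.b.X)) → ··d··> m1
  m3 = b.(rec X. d.(a.(0 + X) + c.b.X)) → ··b··> m0
Q's transition system — 4 states:
  n0 = rec X. d.(d.(0 + X) + c.b.X) → ··d··> n1
  n1 = d.(0 + (rec X. d.(d.(0 + X) + c.b.X))) + c.b.(rec X. d.(d.(0 + X) + c.b.X)) → ··c··> n2, ··d··> n3
  n2 = b.(rec X. d.(d.(0 + X) + c.b.X)) → ··b··> n0
  n3 = 0 + (rec X. d.(d.(0 + X) + c.b.X)) → ··d··> n1
Coarsest stable partition (strong bisimilarity classes):
  B0 = {m0, m2}
  B1 = {m1}
  B2 = {m3}
  B3 = {n0, n3}
  B4 = {n1}
  B5 = {n2}
m0 ∈ B0, n0 ∈ B3 → different blocks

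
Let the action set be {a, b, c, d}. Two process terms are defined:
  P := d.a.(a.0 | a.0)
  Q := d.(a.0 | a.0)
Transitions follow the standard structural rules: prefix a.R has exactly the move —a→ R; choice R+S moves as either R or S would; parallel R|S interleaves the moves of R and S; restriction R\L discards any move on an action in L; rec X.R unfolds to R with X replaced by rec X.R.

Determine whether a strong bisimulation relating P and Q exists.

Reachable graph of P (6 states):
  m0 = d.a.(a.0 | a.0) :: =d=> m1
  m1 = a.(a.0 | a.0) :: =a=> m2
  m2 = a.0 | a.0 :: =a=> m3, =a=> m4
  m3 = 0 | a.0 :: =a=> m5
  m4 = a.0 | 0 :: =a=> m5
  m5 = 0 | 0 :: deadlocked
Reachable graph of Q (5 states):
  n0 = d.(a.0 | a.0) :: =d=> n1
  n1 = a.0 | a.0 :: =a=> n2, =a=> n3
  n2 = 0 | a.0 :: =a=> n4
  n3 = a.0 | 0 :: =a=> n4
  n4 = 0 | 0 :: deadlocked
Coarsest stable partition (strong bisimilarity classes):
  B0 = {m0}
  B1 = {m1}
  B2 = {m2, n1}
  B3 = {m3, m4, n2, n3}
  B4 = {m5, n4}
  B5 = {n0}
m0 ∈ B0, n0 ∈ B5 → different blocks

P ≁ Q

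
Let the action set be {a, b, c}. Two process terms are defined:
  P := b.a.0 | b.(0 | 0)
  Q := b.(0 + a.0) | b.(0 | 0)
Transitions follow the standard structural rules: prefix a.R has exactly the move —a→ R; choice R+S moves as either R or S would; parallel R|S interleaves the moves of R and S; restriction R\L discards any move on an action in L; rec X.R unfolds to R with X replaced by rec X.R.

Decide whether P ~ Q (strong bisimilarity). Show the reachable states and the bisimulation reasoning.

LTS(P): 6 reachable states
  u0 = b.a.0 | b.(0 | 0) | ··b··> u1, ··b··> u2
  u1 = a.0 | b.(0 | 0) | ··a··> u3, ··b··> u4
  u2 = b.a.0 | (0 | 0) | ··b··> u4
  u3 = 0 | b.(0 | 0) | ··b··> u5
  u4 = a.0 | (0 | 0) | ··a··> u5
  u5 = 0 | (0 | 0) | (no moves)
LTS(Q): 6 reachable states
  v0 = b.(0 + a.0) | b.(0 | 0) | ··b··> v1, ··b··> v2
  v1 = (0 + a.0) | b.(0 | 0) | ··a··> v3, ··b··> v4
  v2 = b.(0 + a.0) | (0 | 0) | ··b··> v4
  v3 = 0 | b.(0 | 0) | ··b··> v5
  v4 = (0 + a.0) | (0 | 0) | ··a··> v5
  v5 = 0 | (0 | 0) | (no moves)
Partition-refinement fixed point:
  B0 = {u0, v0}
  B1 = {u1, v1}
  B2 = {u3, v3}
  B3 = {u5, v5}
  B4 = {u4, v4}
  B5 = {u2, v2}
u0 ∈ B0, v0 ∈ B0 → same block

YES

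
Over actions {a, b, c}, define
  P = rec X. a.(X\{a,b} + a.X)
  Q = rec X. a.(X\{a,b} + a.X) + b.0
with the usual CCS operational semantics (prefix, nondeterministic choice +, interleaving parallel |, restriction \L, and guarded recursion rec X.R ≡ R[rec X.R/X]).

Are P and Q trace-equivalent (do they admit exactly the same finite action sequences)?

traces(P) ≠ traces(Q) — witness ⟨b⟩

P's transition system — 2 states:
  s0 = rec X. a.(X\{a,b} + a.X) has moves -a-> s1
  s1 = (rec X. a.(X\{a,b} + a.X))\{a,b} + a.(rec X. a.(X\{a,b} + a.X)) has moves -a-> s0
Q's transition system — 3 states:
  t0 = rec X. a.(X\{a,b} + a.X) + b.0 has moves -a-> t1, -b-> t2
  t1 = (rec X. a.(X\{a,b} + a.X) + b.0)\{a,b} + a.(rec X. a.(X\{a,b} + a.X) + b.0) has moves -a-> t0
  t2 = 0 has moves deadlocked
Trace ⟨b⟩ through Q, begin at {t0}:
  step 1 (b): {t2}
  Q completes σ.
Trace ⟨b⟩ through P, begin at {s0}:
  step 1 (b): no successor for P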